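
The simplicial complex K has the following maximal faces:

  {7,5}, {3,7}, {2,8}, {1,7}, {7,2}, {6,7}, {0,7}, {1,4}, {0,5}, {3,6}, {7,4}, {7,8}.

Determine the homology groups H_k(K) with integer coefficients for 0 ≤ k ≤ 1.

Take the total order 0 < 1 < 2 < 3 < 4 < 5 < 6 < 7 < 8 on the vertex set. Then K (dimension 1) consists of the simplices:

  0-simplices (9): [0], [1], [2], [3], [4], [5], [6], [7], [8]
  1-simplices (12): [0,5], [0,7], [1,4], [1,7], [2,7], [2,8], [3,6], [3,7], [4,7], [5,7], [6,7], [7,8]

so the chain groups are C_0 ≅ Z^9, C_1 ≅ Z^12.

The boundary map ∂_1: C_1 → C_0 maps an edge to its endpoints' difference, ∂[p,q] = q − p. For instance
  ∂[1,4] = [4] − [1].
As a 9×12 matrix over Z this has rank 8, with invariant factors (1,1,1,1,1,1,1,1).

From H_k ≅ ker(∂_k) / im(∂_{k+1}) we obtain:

  H_0: rank C_0 − rank ∂_1 = 9 − 8 = 1, and the invariant factors of ∂_1 are all 1, so H_0 ≅ Z.
  H_1: rank ker ∂_1 − rank ∂_2 = (12 − 8) − 0 = 4, and there is no ∂_2, so H_1 ≅ Z^4.

H_0 ≅ Z,  H_1 ≅ Z^4.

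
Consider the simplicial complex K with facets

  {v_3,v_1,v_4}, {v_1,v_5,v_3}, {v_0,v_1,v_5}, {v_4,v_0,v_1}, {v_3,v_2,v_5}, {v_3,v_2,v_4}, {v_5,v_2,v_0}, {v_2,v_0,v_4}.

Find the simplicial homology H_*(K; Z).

Take the total order v_0 < v_1 < v_2 < v_3 < v_4 < v_5 on the vertex set. Then K (dimension 2) consists of the simplices:

  0-simplices (6): [v_0], [v_1], [v_2], [v_3], [v_4], [v_5]
  1-simplices (12): [v_0,v_1], [v_0,v_2], [v_0,v_4], [v_0,v_5], [v_1,v_3], [v_1,v_4], [v_1,v_5], [v_2,v_3], [v_2,v_4], [v_2,v_5], [v_3,v_4], [v_3,v_5]
  2-simplices (8): [v_0,v_1,v_4], [v_0,v_1,v_5], [v_0,v_2,v_4], [v_0,v_2,v_5], [v_1,v_3,v_4], [v_1,v_3,v_5], [v_2,v_3,v_4], [v_2,v_3,v_5]

so the chain groups are C_0 ≅ Z^6, C_1 ≅ Z^12, C_2 ≅ Z^8.

∂_1: C_1 → C_0 maps an edge to its endpoints' difference, ∂[p,q] = q − p.
The 6×12 boundary matrix has rank 5 and Smith normal form diag(1,1,1,1,1).

∂_2: C_2 → C_1 sends each 2-simplex [p,q,r] to [q,r] − [p,r] + [p,q]. For instance
  ∂[v_0,v_2,v_5] = [v_2,v_5] − [v_0,v_5] + [v_0,v_2],
  ∂[v_1,v_3,v_5] = [v_3,v_5] − [v_1,v_5] + [v_1,v_3].
The resulting 12×8 matrix has rank 7, and its Smith normal form has invariant factors (1,1,1,1,1,1,1).

Computing H_k = (kernel of ∂_k) / (image of ∂_{k+1}):

  H_0: rank C_0 − rank ∂_1 = 6 − 5 = 1, and the invariant factors of ∂_1 are all 1, so H_0 ≅ Z.
  H_1: rank ker ∂_1 − rank ∂_2 = (12 − 5) − 7 = 0, and the invariant factors of ∂_2 are all 1, so H_1 ≅ 0.
  H_2: rank ker ∂_2 − rank ∂_3 = (8 − 7) − 0 = 1, and there is no ∂_3, so H_2 ≅ Z.

H_0 ≅ Z,  H_1 = 0,  H_2 ≅ Z.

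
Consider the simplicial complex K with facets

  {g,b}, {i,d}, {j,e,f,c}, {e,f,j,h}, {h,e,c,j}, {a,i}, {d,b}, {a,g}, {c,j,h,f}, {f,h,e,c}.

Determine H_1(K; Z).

H_1 ≅ Z.

We work with the vertex ordering a < b < c < d < e < f < g < h < i < j. The simplices of K, each written with vertices in increasing order, are:

  0-simplices (10): a, b, c, d, e, f, g, h, i, j
  1-simplices (15): ag, ai, bd, bg, ce, cf, ch, cj, di, ef, eh, ej, fh, fj, hj
  2-simplices (10): cef, ceh, cej, cfh, cfj, chj, efh, efj, ehj, fhj
  3-simplices (5): cefh, cefj, cehj, cfhj, efhj

so the chain groups are C_0 ≅ Z^10, C_1 ≅ Z^15, C_2 ≅ Z^10, C_3 ≅ Z^5.

Boundary ∂_1: C_1 → C_0 is given by ∂[p,q] = [q] − [p]. For instance
  ∂fh = h − f.
As a 10×15 matrix over Z this has rank 8, with invariant factors (1,1,1,1,1,1,1,1).

Boundary ∂_2: C_2 → C_1 sends each 2-simplex [p,q,r] to [q,r] − [p,r] + [p,q]. For instance
  ∂cef = ef − cf + ce,
  ∂cej = ej − cj + ce.
The resulting 15×10 matrix has rank 6, and its Smith normal form has invariant factors (1,1,1,1,1,1).

Boundary ∂_3: C_3 → C_2 sends each 3-simplex σ to the alternating sum Σ_i (−1)^i (σ with its i-th vertex removed). For instance
  ∂efhj = fhj − ehj + efj − efh,
  ∂cehj = ehj − chj + cej − ceh.
The resulting 10×5 matrix has rank 4, and its Smith normal form has invariant factors (1,1,1,1).

Reading off H_k = ker ∂_k / im ∂_{k+1}:

  H_1: rank ker ∂_1 − rank ∂_2 = (15 − 8) − 6 = 1, and the invariant factors of ∂_2 are all 1, so H_1 ≅ Z.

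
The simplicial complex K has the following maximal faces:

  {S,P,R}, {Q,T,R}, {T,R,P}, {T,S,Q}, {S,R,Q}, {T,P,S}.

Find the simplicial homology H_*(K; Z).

Order the vertices as P < Q < R < S < T. Listing each simplex with vertices in this order, K has dimension 2 with simplices:

  0-simplices (5): P, Q, R, S, T
  1-simplices (9): PR, PS, PT, QR, QS, QT, RS, RT, ST
  2-simplices (6): PRS, PRT, PST, QRS, QRT, QST

so the chain groups are C_0 ≅ Z^5, C_1 ≅ Z^9, C_2 ≅ Z^6.

Boundary ∂_1: C_1 → C_0 maps an edge to its endpoints' difference, ∂[p,q] = q − p. For instance
  ∂RS = S − R.
The 5×9 boundary matrix has rank 4 and Smith normal form diag(1,1,1,1).

The boundary map ∂_2: C_2 → C_1 maps a triangle to the signed sum of its edges. For instance
  ∂QRS = RS − QS + QR,
  ∂PRT = RT − PT + PR.
The resulting 9×6 matrix has rank 5, and its Smith normal form has invariant factors (1,1,1,1,1).

Computing H_k = (kernel of ∂_k) / (image of ∂_{k+1}):

  H_0: rank C_0 − rank ∂_1 = 5 − 4 = 1, and the invariant factors of ∂_1 are all 1, so H_0 ≅ Z.
  H_1: rank ker ∂_1 − rank ∂_2 = (9 − 4) − 5 = 0, and the invariant factors of ∂_2 are all 1, so H_1 ≅ 0.
  H_2: rank ker ∂_2 − rank ∂_3 = (6 − 5) − 0 = 1, and there is no ∂_3, so H_2 ≅ Z.

H_0 = Z,  H_1 = 0,  H_2 = Z.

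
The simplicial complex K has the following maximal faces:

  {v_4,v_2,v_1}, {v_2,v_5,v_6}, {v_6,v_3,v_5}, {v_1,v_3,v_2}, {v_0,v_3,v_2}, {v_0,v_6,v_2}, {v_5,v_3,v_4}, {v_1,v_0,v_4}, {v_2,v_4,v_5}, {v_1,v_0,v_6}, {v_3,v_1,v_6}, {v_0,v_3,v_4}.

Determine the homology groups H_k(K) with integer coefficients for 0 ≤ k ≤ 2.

H_0 = Z,  H_1 = Z/2,  H_2 = 0.

K has 7 vertices, 18 edges, 12 triangles.
rank ∂_0 = 0, rank ∂_1 = 6 ⇒ b_0 = 7 − 0 − 6 = 1; all invariant factors of ∂_1 are 1 so no torsion. So H_0 = Z.
rank ∂_1 = 6, rank ∂_2 = 12 ⇒ b_1 = 18 − 6 − 12 = 0; ∂_2 has invariant factor(s) [2] giving torsion. So H_1 = Z/2.
rank ∂_2 = 12, rank ∂_3 = 0 ⇒ b_2 = 12 − 12 − 0 = 0. So H_2 = 0.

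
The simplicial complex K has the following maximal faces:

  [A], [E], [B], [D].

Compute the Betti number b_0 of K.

K has 4 vertices.
rank ∂_0 = 0, rank ∂_1 = 0 ⇒ b_0 = 4 − 0 − 0 = 4. So H_0 ≅ Z^4.

b_0 = 4.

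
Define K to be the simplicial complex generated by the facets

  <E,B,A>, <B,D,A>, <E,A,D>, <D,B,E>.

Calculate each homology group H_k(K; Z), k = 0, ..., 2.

H_0 ≅ Z,  H_1 = 0,  H_2 ≅ Z.

Fix the vertex order A < B < D < E and write every simplex with vertices in increasing order. Then dim K = 2 and the simplices of K are:

  0-simplices (4): A, B, D, E
  1-simplices (6): AB, AD, AE, BD, BE, DE
  2-simplices (4): ABD, ABE, ADE, BDE

giving chain groups C_0 ≅ Z^4, C_1 ≅ Z^6, C_2 ≅ Z^4.

Boundary ∂_1: C_1 → C_0 sends each edge [p,q] (with p < q) to q − p.
The 4×6 boundary matrix has rank 3 and Smith normal form diag(1,1,1).

∂_2: C_2 → C_1 maps a triangle to the signed sum of its edges. For instance
  ∂ADE = DE − AE + AD,
  ∂ABE = BE − AE + AB.
The 6×4 boundary matrix has rank 3 and Smith normal form diag(1,1,1).

Computing H_k = (kernel of ∂_k) / (image of ∂_{k+1}):

  H_0: rank C_0 − rank ∂_1 = 4 − 3 = 1, and the invariant factors of ∂_1 are all 1, so H_0 = Z.
  H_1: rank ker ∂_1 − rank ∂_2 = (6 − 3) − 3 = 0, and the invariant factors of ∂_2 are all 1, so H_1 = 0.
  H_2: rank ker ∂_2 − rank ∂_3 = (4 − 3) − 0 = 1, and there is no ∂_3, so H_2 = Z.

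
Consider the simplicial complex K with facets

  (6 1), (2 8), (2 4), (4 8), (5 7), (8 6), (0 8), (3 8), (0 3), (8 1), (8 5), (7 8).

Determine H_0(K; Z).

Fix the vertex order 0 < 1 < 2 < 3 < 4 < 5 < 6 < 7 < 8 and write every simplex with vertices in increasing order. Then dim K = 1 and the simplices of K are:

  0-simplices (9): [0], [1], [2], [3], [4], [5], [6], [7], [8]
  1-simplices (12): [0,3], [0,8], [1,6], [1,8], [2,4], [2,8], [3,8], [4,8], [5,7], [5,8], [6,8], [7,8]

giving chain groups C_0 ≅ Z^9, C_1 ≅ Z^12.

∂_1: C_1 → C_0 sends each edge [p,q] (with p < q) to q − p. For instance
  ∂[0,3] = [3] − [0].
The resulting 9×12 matrix has rank 8, and its Smith normal form has invariant factors (1,1,1,1,1,1,1,1).

From H_k ≅ ker(∂_k) / im(∂_{k+1}) we obtain:

  H_0: rank C_0 − rank ∂_1 = 9 − 8 = 1, and the invariant factors of ∂_1 are all 1, so H_0 = Z.

H_0 = Z.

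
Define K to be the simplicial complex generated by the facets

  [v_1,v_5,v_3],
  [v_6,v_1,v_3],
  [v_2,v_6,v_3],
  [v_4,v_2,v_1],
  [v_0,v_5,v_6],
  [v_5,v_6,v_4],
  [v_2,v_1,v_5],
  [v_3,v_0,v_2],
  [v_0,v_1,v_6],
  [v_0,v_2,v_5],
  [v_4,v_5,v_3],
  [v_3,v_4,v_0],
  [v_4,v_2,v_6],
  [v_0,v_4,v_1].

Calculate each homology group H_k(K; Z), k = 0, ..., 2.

H_0 = Z,  H_1 = Z^2,  H_2 = Z.

Fix the vertex order v_0 < v_1 < v_2 < v_3 < v_4 < v_5 < v_6 and write every simplex with vertices in increasing order. Then dim K = 2 and the simplices of K are:

  0-simplices (7): [v_0], [v_1], [v_2], [v_3], [v_4], [v_5], [v_6]
  1-simplices (21): (21 of them)
  2-simplices (14): (14 of them)

Hence C_0 ≅ Z^7, C_1 ≅ Z^21, C_2 ≅ Z^14.

∂_1: C_1 → C_0 is given by ∂[p,q] = [q] − [p].
This gives a 7×21 integer matrix of rank 6; reducing to Smith normal form yields diagonal entries (1,1,1,1,1,1).

Boundary ∂_2: C_2 → C_1 acts by ∂[p,q,r] = [q,r] − [p,r] + [p,q]. For instance
  ∂[v_2,v_3,v_6] = [v_3,v_6] − [v_2,v_6] + [v_2,v_3],
  ∂[v_0,v_2,v_5] = [v_2,v_5] − [v_0,v_5] + [v_0,v_2].
As a 21×14 matrix over Z this has rank 13, with invariant factors (1,1,1,1,1,1,1,1,1,1,1,1,1).

Computing H_k = (kernel of ∂_k) / (image of ∂_{k+1}):

  H_0: rank C_0 − rank ∂_1 = 7 − 6 = 1, and the invariant factors of ∂_1 are all 1, so H_0 = Z.
  H_1: rank ker ∂_1 − rank ∂_2 = (21 − 6) − 13 = 2, and the invariant factors of ∂_2 are all 1, so H_1 = Z^2.
  H_2: rank ker ∂_2 − rank ∂_3 = (14 − 13) − 0 = 1, and there is no ∂_3, so H_2 = Z.

(K is a triangulation of the torus T^2.)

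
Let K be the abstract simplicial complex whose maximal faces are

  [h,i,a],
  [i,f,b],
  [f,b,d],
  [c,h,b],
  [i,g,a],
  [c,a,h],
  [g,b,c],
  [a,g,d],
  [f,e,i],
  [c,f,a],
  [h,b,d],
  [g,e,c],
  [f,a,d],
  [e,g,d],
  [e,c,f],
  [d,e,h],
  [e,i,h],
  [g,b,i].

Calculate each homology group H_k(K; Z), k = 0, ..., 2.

H_0 = Z,  H_1 = Z^2,  H_2 = Z.

We work with the vertex ordering a < b < c < d < e < f < g < h < i. The simplices of K, each written with vertices in increasing order, are:

  0-simplices (9): a, b, c, d, e, f, g, h, i
  1-simplices (27): ac, ad, af, ag, ah, ai, bc, bd, bf, bg, bh, bi, ce, cf, cg, ch, de, df, dg, dh, ef, eg, eh, ei, fi, gi, hi
  2-simplices (18): acf, ach, adf, adg, agi, ahi, bcg, bch, bdf, bdh, bfi, bgi, cef, ceg, deg, deh, efi, ehi

giving chain groups C_0 ≅ Z^9, C_1 ≅ Z^27, C_2 ≅ Z^18.

∂_1: C_1 → C_0 sends each edge [p,q] (with p < q) to q − p.
The resulting 9×27 matrix has rank 8, and its Smith normal form has invariant factors (1,1,1,1,1,1,1,1).

Boundary ∂_2: C_2 → C_1 maps a triangle to the signed sum of its edges. For instance
  ∂ach = ch − ah + ac,
  ∂adf = df − af + ad.
As a 27×18 matrix over Z this has rank 17, with invariant factors (1,1,1,1,1,1,1,1,1,1,1,1,1,1,1,1,1).

Now H_k = ker ∂_k / im ∂_{k+1}, so:

  H_0: rank C_0 − rank ∂_1 = 9 − 8 = 1, and the invariant factors of ∂_1 are all 1, so H_0 = Z.
  H_1: rank ker ∂_1 − rank ∂_2 = (27 − 8) − 17 = 2, and the invariant factors of ∂_2 are all 1, so H_1 = Z^2.
  H_2: rank ker ∂_2 − rank ∂_3 = (18 − 17) − 0 = 1, and there is no ∂_3, so H_2 = Z.

(K is a triangulation of the torus T^2.)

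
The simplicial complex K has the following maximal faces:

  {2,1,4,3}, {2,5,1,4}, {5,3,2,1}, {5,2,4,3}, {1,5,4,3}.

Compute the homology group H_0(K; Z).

H_0 ≅ Z.

We work with the vertex ordering 1 < 2 < 3 < 4 < 5. The simplices of K, each written with vertices in increasing order, are:

  0-simplices (5): [1], [2], [3], [4], [5]
  1-simplices (10): [1,2], [1,3], [1,4], [1,5], [2,3], [2,4], [2,5], [3,4], [3,5], [4,5]
  2-simplices (10): [1,2,3], [1,2,4], [1,2,5], [1,3,4], [1,3,5], [1,4,5], [2,3,4], [2,3,5], [2,4,5], [3,4,5]
  3-simplices (5): [1,2,3,4], [1,2,3,5], [1,2,4,5], [1,3,4,5], [2,3,4,5]

so the chain groups are C_0 ≅ Z^5, C_1 ≅ Z^10, C_2 ≅ Z^10, C_3 ≅ Z^5.

Boundary ∂_1: C_1 → C_0 is given by ∂[p,q] = [q] − [p]. For instance
  ∂[3,5] = [5] − [3].
The resulting 5×10 matrix has rank 4, and its Smith normal form has invariant factors (1,1,1,1).

Boundary ∂_2: C_2 → C_1 sends each 2-simplex [p,q,r] to [q,r] − [p,r] + [p,q]. For instance
  ∂[1,3,5] = [3,5] − [1,5] + [1,3],
  ∂[2,3,5] = [3,5] − [2,5] + [2,3].
This gives a 10×10 integer matrix of rank 6; reducing to Smith normal form yields diagonal entries (1,1,1,1,1,1).

∂_3: C_3 → C_2 sends each 3-simplex σ to the alternating sum Σ_i (−1)^i (σ with its i-th vertex removed). For instance
  ∂[1,2,3,5] = [2,3,5] − [1,3,5] + [1,2,5] − [1,2,3],
  ∂[1,3,4,5] = [3,4,5] − [1,4,5] + [1,3,5] − [1,3,4].
As a 10×5 matrix over Z this has rank 4, with invariant factors (1,1,1,1).

Reading off H_k = ker ∂_k / im ∂_{k+1}:

  H_0: rank C_0 − rank ∂_1 = 5 − 4 = 1, and the invariant factors of ∂_1 are all 1, so H_0 = Z.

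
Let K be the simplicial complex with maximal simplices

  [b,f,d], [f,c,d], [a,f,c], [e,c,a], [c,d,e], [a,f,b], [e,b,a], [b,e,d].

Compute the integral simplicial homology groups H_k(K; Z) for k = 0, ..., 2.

H_0 ≅ Z,  H_1 = 0,  H_2 ≅ Z.

Fix the vertex order a < b < c < d < e < f and write every simplex with vertices in increasing order. Then dim K = 2 and the simplices of K are:

  0-simplices (6): a, b, c, d, e, f
  1-simplices (12): ab, ac, ae, af, bd, be, bf, cd, ce, cf, de, df
  2-simplices (8): abe, abf, ace, acf, bde, bdf, cde, cdf

so the chain groups are C_0 ≅ Z^6, C_1 ≅ Z^12, C_2 ≅ Z^8.

The boundary map ∂_1: C_1 → C_0 sends each edge [p,q] (with p < q) to q − p. For instance
  ∂cd = d − c.
This gives a 6×12 integer matrix of rank 5; reducing to Smith normal form yields diagonal entries (1,1,1,1,1).

The boundary map ∂_2: C_2 → C_1 sends each 2-simplex [p,q,r] to [q,r] − [p,r] + [p,q]. For instance
  ∂abf = bf − af + ab,
  ∂acf = cf − af + ac.
The resulting 12×8 matrix has rank 7, and its Smith normal form has invariant factors (1,1,1,1,1,1,1).

Reading off H_k = ker ∂_k / im ∂_{k+1}:

  H_0: rank C_0 − rank ∂_1 = 6 − 5 = 1, and the invariant factors of ∂_1 are all 1, so H_0 ≅ Z.
  H_1: rank ker ∂_1 − rank ∂_2 = (12 − 5) − 7 = 0, and the invariant factors of ∂_2 are all 1, so H_1 ≅ 0.
  H_2: rank ker ∂_2 − rank ∂_3 = (8 − 7) − 0 = 1, and there is no ∂_3, so H_2 ≅ Z.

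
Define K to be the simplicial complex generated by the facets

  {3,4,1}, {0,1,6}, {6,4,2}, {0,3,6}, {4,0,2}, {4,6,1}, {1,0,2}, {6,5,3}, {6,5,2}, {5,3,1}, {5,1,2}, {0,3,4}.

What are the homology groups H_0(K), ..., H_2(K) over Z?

H_0 = Z,  H_1 = Z/2Z,  H_2 = 0.

Take the total order 0 < 1 < 2 < 3 < 4 < 5 < 6 on the vertex set. Then K (dimension 2) consists of the simplices:

  0-simplices (7): [0], [1], [2], [3], [4], [5], [6]
  1-simplices (18): [0,1], [0,2], [0,3], [0,4], [0,6], [1,2], [1,3], [1,4], [1,5], [1,6], [2,4], [2,5], [2,6], [3,4], [3,5], [3,6], [4,6], [5,6]
  2-simplices (12): [0,1,2], [0,1,6], [0,2,4], [0,3,4], [0,3,6], [1,2,5], [1,3,4], [1,3,5], [1,4,6], [2,4,6], [2,5,6], [3,5,6]

Hence C_0 ≅ Z^7, C_1 ≅ Z^18, C_2 ≅ Z^12.

∂_1: C_1 → C_0 maps an edge to its endpoints' difference, ∂[p,q] = q − p.
This gives a 7×18 integer matrix of rank 6; reducing to Smith normal form yields diagonal entries (1,1,1,1,1,1).

The boundary map ∂_2: C_2 → C_1 maps a triangle to the signed sum of its edges. For instance
  ∂[0,3,6] = [3,6] − [0,6] + [0,3],
  ∂[1,2,5] = [2,5] − [1,5] + [1,2].
As a 18×12 matrix over Z this has rank 12, with invariant factors (1,1,1,1,1,1,1,1,1,1,1,2).

Reading off H_k = ker ∂_k / im ∂_{k+1}:

  H_0: rank C_0 − rank ∂_1 = 7 − 6 = 1, and the invariant factors of ∂_1 are all 1, so H_0 ≅ Z.
  H_1: rank ker ∂_1 − rank ∂_2 = (18 − 6) − 12 = 0, and ∂_2 has invariant factor 2 > 1, so H_1 ≅ Z/2Z.
  H_2: rank ker ∂_2 − rank ∂_3 = (12 − 12) − 0 = 0, and there is no ∂_3, so H_2 ≅ 0.

As a check, the Euler characteristic is 7 − 18 + 12 = 1, which agrees with 1 − 0 + 0 = 1.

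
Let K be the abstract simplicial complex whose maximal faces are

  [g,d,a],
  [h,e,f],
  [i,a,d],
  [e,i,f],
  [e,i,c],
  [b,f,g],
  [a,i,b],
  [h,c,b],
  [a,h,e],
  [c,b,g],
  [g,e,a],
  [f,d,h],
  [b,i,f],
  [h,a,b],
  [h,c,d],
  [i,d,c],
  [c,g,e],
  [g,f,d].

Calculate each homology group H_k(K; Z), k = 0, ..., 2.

H_0 = Z,  H_1 = Z^2,  H_2 = Z.

K has 9 vertices, 27 edges, 18 triangles.
rank ∂_0 = 0, rank ∂_1 = 8 ⇒ b_0 = 9 − 0 − 8 = 1; all invariant factors of ∂_1 are 1 so no torsion. So H_0 = Z.
rank ∂_1 = 8, rank ∂_2 = 17 ⇒ b_1 = 27 − 8 − 17 = 2; all invariant factors of ∂_2 are 1 so no torsion. So H_1 = Z^2.
rank ∂_2 = 17, rank ∂_3 = 0 ⇒ b_2 = 18 − 17 − 0 = 1. So H_2 = Z.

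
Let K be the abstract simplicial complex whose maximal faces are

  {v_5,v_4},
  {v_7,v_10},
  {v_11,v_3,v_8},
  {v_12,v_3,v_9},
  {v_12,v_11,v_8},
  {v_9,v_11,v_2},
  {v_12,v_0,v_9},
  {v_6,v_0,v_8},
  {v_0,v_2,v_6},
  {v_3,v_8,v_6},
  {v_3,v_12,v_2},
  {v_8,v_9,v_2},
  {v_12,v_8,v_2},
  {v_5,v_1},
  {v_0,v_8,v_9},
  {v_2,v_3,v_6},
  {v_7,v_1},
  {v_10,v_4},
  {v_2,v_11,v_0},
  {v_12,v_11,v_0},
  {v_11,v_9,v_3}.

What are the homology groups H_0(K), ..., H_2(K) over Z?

Order the vertices as v_0 < v_1 < v_2 < v_3 < v_4 < v_5 < v_6 < v_7 < v_8 < v_9 < v_10 < v_11 < v_12. Listing each simplex with vertices in this order, K has dimension 2 with simplices:

  0-simplices (13): [v_0], [v_1], [v_2], [v_3], [v_4], [v_5], [v_6], [v_7], [v_8], [v_9], [v_10], [v_11], [v_12]
  1-simplices (29): (29 of them)
  2-simplices (16): (16 of them)

Hence C_0 ≅ Z^13, C_1 ≅ Z^29, C_2 ≅ Z^16.

Boundary ∂_1: C_1 → C_0 maps an edge to its endpoints' difference, ∂[p,q] = q − p.
This gives a 13×29 integer matrix of rank 11; reducing to Smith normal form yields diagonal entries (1,1,1,1,1,1,1,1,1,1,1).

Boundary ∂_2: C_2 → C_1 sends each 2-simplex [p,q,r] to [q,r] − [p,r] + [p,q]. For instance
  ∂[v_2,v_9,v_11] = [v_9,v_11] − [v_2,v_11] + [v_2,v_9],
  ∂[v_0,v_2,v_6] = [v_2,v_6] − [v_0,v_6] + [v_0,v_2].
The resulting 29×16 matrix has rank 15, and its Smith normal form has invariant factors (1,1,1,1,1,1,1,1,1,1,1,1,1,1,1).

Reading off H_k = ker ∂_k / im ∂_{k+1}:

  H_0: rank C_0 − rank ∂_1 = 13 − 11 = 2, and the invariant factors of ∂_1 are all 1, so H_0 ≅ Z^2.
  H_1: rank ker ∂_1 − rank ∂_2 = (29 − 11) − 15 = 3, and the invariant factors of ∂_2 are all 1, so H_1 ≅ Z^3.
  H_2: rank ker ∂_2 − rank ∂_3 = (16 − 15) − 0 = 1, and there is no ∂_3, so H_2 ≅ Z.

As a check, the Euler characteristic is 13 − 29 + 16 = 0, which agrees with 2 − 3 + 1 = 0.

H_0 ≅ Z^2,  H_1 ≅ Z^3,  H_2 ≅ Z.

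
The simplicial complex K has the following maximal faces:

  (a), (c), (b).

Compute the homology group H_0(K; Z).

We work with the vertex ordering a < b < c. The simplices of K, each written with vertices in increasing order, are:

  0-simplices (3): a, b, c

giving chain groups C_0 ≅ Z^3.

From H_k ≅ ker(∂_k) / im(∂_{k+1}) we obtain:

  H_0: rank C_0 − rank ∂_1 = 3 − 0 = 3, and there is no ∂_1, so H_0 ≅ Z^3.

H_0 = Z^3.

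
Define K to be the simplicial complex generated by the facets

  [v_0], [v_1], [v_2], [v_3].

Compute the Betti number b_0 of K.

b_0 = 4.

We work with the vertex ordering v_0 < v_1 < v_2 < v_3. The simplices of K, each written with vertices in increasing order, are:

  0-simplices (4): [v_0], [v_1], [v_2], [v_3]

giving chain groups C_0 ≅ Z^4.

Now H_k = ker ∂_k / im ∂_{k+1}, so:

  H_0: rank C_0 − rank ∂_1 = 4 − 0 = 4, and there is no ∂_1, so H_0 = Z^4.

(K is a triangulation of a set of 4 points.)

Hence the Betti numbers are b_0 = 4.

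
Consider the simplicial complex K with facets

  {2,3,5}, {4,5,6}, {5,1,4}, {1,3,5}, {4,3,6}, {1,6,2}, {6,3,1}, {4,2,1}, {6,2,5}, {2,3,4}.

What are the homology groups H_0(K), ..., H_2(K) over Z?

Take the total order 1 < 2 < 3 < 4 < 5 < 6 on the vertex set. Then K (dimension 2) consists of the simplices:

  0-simplices (6): [1], [2], [3], [4], [5], [6]
  1-simplices (15): [1,2], [1,3], [1,4], [1,5], [1,6], [2,3], [2,4], [2,5], [2,6], [3,4], [3,5], [3,6], [4,5], [4,6], [5,6]
  2-simplices (10): [1,2,4], [1,2,6], [1,3,5], [1,3,6], [1,4,5], [2,3,4], [2,3,5], [2,5,6], [3,4,6], [4,5,6]

so the chain groups are C_0 ≅ Z^6, C_1 ≅ Z^15, C_2 ≅ Z^10.

Boundary ∂_1: C_1 → C_0 maps an edge to its endpoints' difference, ∂[p,q] = q − p. For instance
  ∂[4,5] = [5] − [4].
This gives a 6×15 integer matrix of rank 5; reducing to Smith normal form yields diagonal entries (1,1,1,1,1).

The boundary map ∂_2: C_2 → C_1 maps a triangle to the signed sum of its edges. For instance
  ∂[1,3,5] = [3,5] − [1,5] + [1,3],
  ∂[3,4,6] = [4,6] − [3,6] + [3,4].
As a 15×10 matrix over Z this has rank 10, with invariant factors (1,1,1,1,1,1,1,1,1,2).

Now H_k = ker ∂_k / im ∂_{k+1}, so:

  H_0: rank C_0 − rank ∂_1 = 6 − 5 = 1, and the invariant factors of ∂_1 are all 1, so H_0 = Z.
  H_1: rank ker ∂_1 − rank ∂_2 = (15 − 5) − 10 = 0, and ∂_2 has invariant factor 2 > 1, so H_1 = Z/2.
  H_2: rank ker ∂_2 − rank ∂_3 = (10 − 10) − 0 = 0, and there is no ∂_3, so H_2 = 0.

As a check, the Euler characteristic is 6 − 15 + 10 = 1, which agrees with 1 − 0 + 0 = 1.

H_0 ≅ Z,  H_1 ≅ Z/2,  H_2 = 0.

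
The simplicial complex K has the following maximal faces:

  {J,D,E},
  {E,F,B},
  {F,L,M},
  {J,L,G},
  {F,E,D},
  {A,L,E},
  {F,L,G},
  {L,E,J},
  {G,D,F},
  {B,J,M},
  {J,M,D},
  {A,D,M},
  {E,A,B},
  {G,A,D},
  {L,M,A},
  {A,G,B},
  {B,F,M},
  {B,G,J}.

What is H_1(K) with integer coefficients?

H_1 = Z^2.

Fix the vertex order A < B < D < E < F < G < J < L < M and write every simplex with vertices in increasing order. Then dim K = 2 and the simplices of K are:

  0-simplices (9): A, B, D, E, F, G, J, L, M
  1-simplices (27): AB, AD, AE, AG, AL, AM, BE, BF, BG, BJ, BM, DE, DF, DG, DJ, DM, EF, EJ, EL, FG, FL, FM, GJ, GL, JL, JM, LM
  2-simplices (18): ABE, ABG, ADG, ADM, AEL, ALM, BEF, BFM, BGJ, BJM, DEF, DEJ, DFG, DJM, EJL, FGL, FLM, GJL

giving chain groups C_0 ≅ Z^9, C_1 ≅ Z^27, C_2 ≅ Z^18.

The boundary map ∂_1: C_1 → C_0 maps an edge to its endpoints' difference, ∂[p,q] = q − p.
The 9×27 boundary matrix has rank 8 and Smith normal form diag(1,1,1,1,1,1,1,1).

The boundary map ∂_2: C_2 → C_1 sends each 2-simplex [p,q,r] to [q,r] − [p,r] + [p,q]. For instance
  ∂FGL = GL − FL + FG,
  ∂ALM = LM − AM + AL.
As a 27×18 matrix over Z this has rank 17, with invariant factors (1,1,1,1,1,1,1,1,1,1,1,1,1,1,1,1,1).

Reading off H_k = ker ∂_k / im ∂_{k+1}:

  H_1: rank ker ∂_1 − rank ∂_2 = (27 − 8) − 17 = 2, and the invariant factors of ∂_2 are all 1, so H_1 = Z^2.

(K is a triangulation of the torus T^2.)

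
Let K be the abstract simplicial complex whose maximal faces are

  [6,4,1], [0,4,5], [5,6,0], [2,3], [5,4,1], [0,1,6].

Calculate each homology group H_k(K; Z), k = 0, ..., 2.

Order the vertices as 0 < 1 < 2 < 3 < 4 < 5 < 6. Listing each simplex with vertices in this order, K has dimension 2 with simplices:

  0-simplices (7): [0], [1], [2], [3], [4], [5], [6]
  1-simplices (11): [0,1], [0,4], [0,5], [0,6], [1,4], [1,5], [1,6], [2,3], [4,5], [4,6], [5,6]
  2-simplices (5): [0,1,6], [0,4,5], [0,5,6], [1,4,5], [1,4,6]

giving chain groups C_0 ≅ Z^7, C_1 ≅ Z^11, C_2 ≅ Z^5.

∂_1: C_1 → C_0 is given by ∂[p,q] = [q] − [p].
This gives a 7×11 integer matrix of rank 5; reducing to Smith normal form yields diagonal entries (1,1,1,1,1).

∂_2: C_2 → C_1 sends each 2-simplex [p,q,r] to [q,r] − [p,r] + [p,q]. For instance
  ∂[1,4,5] = [4,5] − [1,5] + [1,4],
  ∂[1,4,6] = [4,6] − [1,6] + [1,4].
As a 11×5 matrix over Z this has rank 5, with invariant factors (1,1,1,1,1).

Now H_k = ker ∂_k / im ∂_{k+1}, so:

  H_0: rank C_0 − rank ∂_1 = 7 − 5 = 2, and the invariant factors of ∂_1 are all 1, so H_0 = Z^2.
  H_1: rank ker ∂_1 − rank ∂_2 = (11 − 5) − 5 = 1, and the invariant factors of ∂_2 are all 1, so H_1 = Z.
  H_2: rank ker ∂_2 − rank ∂_3 = (5 − 5) − 0 = 0, and there is no ∂_3, so H_2 = 0.

As a check, the Euler characteristic is 7 − 11 + 5 = 1, which agrees with 2 − 1 + 0 = 1.

H_0 = Z^2,  H_1 = Z,  H_2 = 0.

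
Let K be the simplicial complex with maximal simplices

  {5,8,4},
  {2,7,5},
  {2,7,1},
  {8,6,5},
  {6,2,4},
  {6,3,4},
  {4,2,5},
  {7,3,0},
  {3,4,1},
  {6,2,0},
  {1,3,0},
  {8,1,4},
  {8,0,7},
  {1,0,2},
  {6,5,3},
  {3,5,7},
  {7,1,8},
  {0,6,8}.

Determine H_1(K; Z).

H_1 = Z ⊕ Z_2.

K has 9 vertices, 27 edges, 18 triangles.
rank ∂_1 = 8, rank ∂_2 = 18 ⇒ b_1 = 27 − 8 − 18 = 1; ∂_2 has invariant factor(s) [2] giving torsion. So H_1 = Z ⊕ Z_2.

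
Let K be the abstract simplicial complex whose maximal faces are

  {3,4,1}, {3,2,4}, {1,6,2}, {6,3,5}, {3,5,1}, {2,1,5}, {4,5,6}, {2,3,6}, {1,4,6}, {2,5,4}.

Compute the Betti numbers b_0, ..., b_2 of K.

Take the total order 1 < 2 < 3 < 4 < 5 < 6 on the vertex set. Then K (dimension 2) consists of the simplices:

  0-simplices (6): [1], [2], [3], [4], [5], [6]
  1-simplices (15): [1,2], [1,3], [1,4], [1,5], [1,6], [2,3], [2,4], [2,5], [2,6], [3,4], [3,5], [3,6], [4,5], [4,6], [5,6]
  2-simplices (10): [1,2,5], [1,2,6], [1,3,4], [1,3,5], [1,4,6], [2,3,4], [2,3,6], [2,4,5], [3,5,6], [4,5,6]

so the chain groups are C_0 ≅ Z^6, C_1 ≅ Z^15, C_2 ≅ Z^10.

The boundary map ∂_1: C_1 → C_0 sends each edge [p,q] (with p < q) to q − p. For instance
  ∂[3,6] = [6] − [3].
This gives a 6×15 integer matrix of rank 5; reducing to Smith normal form yields diagonal entries (1,1,1,1,1).

Boundary ∂_2: C_2 → C_1 maps a triangle to the signed sum of its edges. For instance
  ∂[1,4,6] = [4,6] − [1,6] + [1,4],
  ∂[2,3,4] = [3,4] − [2,4] + [2,3].
The 15×10 boundary matrix has rank 10 and Smith normal form diag(1,1,1,1,1,1,1,1,1,2).

Now H_k = ker ∂_k / im ∂_{k+1}, so:

  H_0: rank C_0 − rank ∂_1 = 6 − 5 = 1, and the invariant factors of ∂_1 are all 1, so H_0 ≅ Z.
  H_1: rank ker ∂_1 − rank ∂_2 = (15 − 5) − 10 = 0, and ∂_2 has invariant factor 2 > 1, so H_1 ≅ Z/2.
  H_2: rank ker ∂_2 − rank ∂_3 = (10 − 10) − 0 = 0, and there is no ∂_3, so H_2 ≅ 0.

As a check, the Euler characteristic is 6 − 15 + 10 = 1, which agrees with 1 − 0 + 0 = 1.
(K is a triangulation of the real projective plane RP^2.)

Hence the Betti numbers are b_0 = 1, b_1 = 0, b_2 = 0.

b_0 = 1, b_1 = 0, b_2 = 0.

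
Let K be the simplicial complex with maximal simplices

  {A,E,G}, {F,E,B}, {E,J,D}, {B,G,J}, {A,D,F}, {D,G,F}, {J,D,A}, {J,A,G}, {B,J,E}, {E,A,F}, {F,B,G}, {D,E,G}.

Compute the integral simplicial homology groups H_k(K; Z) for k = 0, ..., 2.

Order the vertices as A < B < D < E < F < G < J. Listing each simplex with vertices in this order, K has dimension 2 with simplices:

  0-simplices (7): A, B, D, E, F, G, J
  1-simplices (18): AD, AE, AF, AG, AJ, BE, BF, BG, BJ, DE, DF, DG, DJ, EF, EG, EJ, FG, GJ
  2-simplices (12): ADF, ADJ, AEF, AEG, AGJ, BEF, BEJ, BFG, BGJ, DEG, DEJ, DFG

so the chain groups are C_0 ≅ Z^7, C_1 ≅ Z^18, C_2 ≅ Z^12.

Boundary ∂_1: C_1 → C_0 maps an edge to its endpoints' difference, ∂[p,q] = q − p. For instance
  ∂BG = G − B.
The resulting 7×18 matrix has rank 6, and its Smith normal form has invariant factors (1,1,1,1,1,1).

Boundary ∂_2: C_2 → C_1 acts by ∂[p,q,r] = [q,r] − [p,r] + [p,q]. For instance
  ∂AGJ = GJ − AJ + AG,
  ∂BEJ = EJ − BJ + BE.
This gives a 18×12 integer matrix of rank 12; reducing to Smith normal form yields diagonal entries (1,1,1,1,1,1,1,1,1,1,1,2).

Reading off H_k = ker ∂_k / im ∂_{k+1}:

  H_0: rank C_0 − rank ∂_1 = 7 − 6 = 1, and the invariant factors of ∂_1 are all 1, so H_0 ≅ Z.
  H_1: rank ker ∂_1 − rank ∂_2 = (18 − 6) − 12 = 0, and ∂_2 has invariant factor 2 > 1, so H_1 ≅ Z/2Z.
  H_2: rank ker ∂_2 − rank ∂_3 = (12 − 12) − 0 = 0, and there is no ∂_3, so H_2 ≅ 0.

(K is a triangulation of the real projective plane RP^2.)

H_0 ≅ Z,  H_1 ≅ Z/2Z,  H_2 = 0.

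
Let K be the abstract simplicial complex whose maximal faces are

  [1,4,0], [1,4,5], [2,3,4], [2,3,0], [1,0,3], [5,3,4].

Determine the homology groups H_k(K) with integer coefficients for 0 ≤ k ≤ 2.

Fix the vertex order 0 < 1 < 2 < 3 < 4 < 5 and write every simplex with vertices in increasing order. Then dim K = 2 and the simplices of K are:

  0-simplices (6): [0], [1], [2], [3], [4], [5]
  1-simplices (12): [0,1], [0,2], [0,3], [0,4], [1,3], [1,4], [1,5], [2,3], [2,4], [3,4], [3,5], [4,5]
  2-simplices (6): [0,1,3], [0,1,4], [0,2,3], [1,4,5], [2,3,4], [3,4,5]

Hence C_0 ≅ Z^6, C_1 ≅ Z^12, C_2 ≅ Z^6.

The boundary map ∂_1: C_1 → C_0 is given by ∂[p,q] = [q] − [p]. For instance
  ∂[0,4] = [4] − [0].
The resulting 6×12 matrix has rank 5, and its Smith normal form has invariant factors (1,1,1,1,1).

Boundary ∂_2: C_2 → C_1 sends each 2-simplex [p,q,r] to [q,r] − [p,r] + [p,q]. For instance
  ∂[0,1,3] = [1,3] − [0,3] + [0,1],
  ∂[1,4,5] = [4,5] − [1,5] + [1,4].
The 12×6 boundary matrix has rank 6 and Smith normal form diag(1,1,1,1,1,1).

Now H_k = ker ∂_k / im ∂_{k+1}, so:

  H_0: rank C_0 − rank ∂_1 = 6 − 5 = 1, and the invariant factors of ∂_1 are all 1, so H_0 = Z.
  H_1: rank ker ∂_1 − rank ∂_2 = (12 − 5) − 6 = 1, and the invariant factors of ∂_2 are all 1, so H_1 = Z.
  H_2: rank ker ∂_2 − rank ∂_3 = (6 − 6) − 0 = 0, and there is no ∂_3, so H_2 = 0.

H_0 = Z,  H_1 = Z,  H_2 = 0.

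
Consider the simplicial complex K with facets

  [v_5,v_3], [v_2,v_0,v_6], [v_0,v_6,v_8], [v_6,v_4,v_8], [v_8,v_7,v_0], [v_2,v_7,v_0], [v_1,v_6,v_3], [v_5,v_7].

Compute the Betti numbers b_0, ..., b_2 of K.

b_0 = 1, b_1 = 1, b_2 = 0.

Order the vertices as v_0 < v_1 < v_2 < v_3 < v_4 < v_5 < v_6 < v_7 < v_8. Listing each simplex with vertices in this order, K has dimension 2 with simplices:

  0-simplices (9): [v_0], [v_1], [v_2], [v_3], [v_4], [v_5], [v_6], [v_7], [v_8]
  1-simplices (15): (15 of them)
  2-simplices (6): [v_0,v_2,v_6], [v_0,v_2,v_7], [v_0,v_6,v_8], [v_0,v_7,v_8], [v_1,v_3,v_6], [v_4,v_6,v_8]

giving chain groups C_0 ≅ Z^9, C_1 ≅ Z^15, C_2 ≅ Z^6.

∂_1: C_1 → C_0 is given by ∂[p,q] = [q] − [p]. For instance
  ∂[v_1,v_6] = [v_6] − [v_1].
The resulting 9×15 matrix has rank 8, and its Smith normal form has invariant factors (1,1,1,1,1,1,1,1).

Boundary ∂_2: C_2 → C_1 maps a triangle to the signed sum of its edges. For instance
  ∂[v_0,v_7,v_8] = [v_7,v_8] − [v_0,v_8] + [v_0,v_7],
  ∂[v_0,v_2,v_6] = [v_2,v_6] − [v_0,v_6] + [v_0,v_2].
The 15×6 boundary matrix has rank 6 and Smith normal form diag(1,1,1,1,1,1).

From H_k ≅ ker(∂_k) / im(∂_{k+1}) we obtain:

  H_0: rank C_0 − rank ∂_1 = 9 − 8 = 1, and the invariant factors of ∂_1 are all 1, so H_0 ≅ Z.
  H_1: rank ker ∂_1 − rank ∂_2 = (15 − 8) − 6 = 1, and the invariant factors of ∂_2 are all 1, so H_1 ≅ Z.
  H_2: rank ker ∂_2 − rank ∂_3 = (6 − 6) − 0 = 0, and there is no ∂_3, so H_2 ≅ 0.

Hence the Betti numbers are b_0 = 1, b_1 = 1, b_2 = 0.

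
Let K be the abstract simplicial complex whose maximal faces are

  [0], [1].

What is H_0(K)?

H_0 ≅ Z^2.

K has 2 vertices.
rank ∂_0 = 0, rank ∂_1 = 0 ⇒ b_0 = 2 − 0 − 0 = 2. So H_0 = Z^2.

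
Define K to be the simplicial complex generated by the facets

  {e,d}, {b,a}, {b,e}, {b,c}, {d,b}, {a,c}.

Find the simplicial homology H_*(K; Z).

Take the total order a < b < c < d < e on the vertex set. Then K (dimension 1) consists of the simplices:

  0-simplices (5): a, b, c, d, e
  1-simplices (6): ab, ac, bc, bd, be, de

Hence C_0 ≅ Z^5, C_1 ≅ Z^6.

∂_1: C_1 → C_0 is given by ∂[p,q] = [q] − [p]. For instance
  ∂bc = c − b.
The 5×6 boundary matrix has rank 4 and Smith normal form diag(1,1,1,1).

From H_k ≅ ker(∂_k) / im(∂_{k+1}) we obtain:

  H_0: rank C_0 − rank ∂_1 = 5 − 4 = 1, and the invariant factors of ∂_1 are all 1, so H_0 ≅ Z.
  H_1: rank ker ∂_1 − rank ∂_2 = (6 − 4) − 0 = 2, and there is no ∂_2, so H_1 ≅ Z^2.

As a check, the Euler characteristic is 5 − 6 = -1, which agrees with 1 − 2 = -1.

H_0 ≅ Z,  H_1 ≅ Z^2.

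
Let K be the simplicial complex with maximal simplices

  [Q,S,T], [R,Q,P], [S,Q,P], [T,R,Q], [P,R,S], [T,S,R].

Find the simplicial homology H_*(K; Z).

Take the total order P < Q < R < S < T on the vertex set. Then K (dimension 2) consists of the simplices:

  0-simplices (5): P, Q, R, S, T
  1-simplices (9): PQ, PR, PS, QR, QS, QT, RS, RT, ST
  2-simplices (6): PQR, PQS, PRS, QRT, QST, RST

giving chain groups C_0 ≅ Z^5, C_1 ≅ Z^9, C_2 ≅ Z^6.

∂_1: C_1 → C_0 sends each edge [p,q] (with p < q) to q − p. For instance
  ∂PR = R − P.
As a 5×9 matrix over Z this has rank 4, with invariant factors (1,1,1,1).

Boundary ∂_2: C_2 → C_1 sends each 2-simplex [p,q,r] to [q,r] − [p,r] + [p,q]. For instance
  ∂QST = ST − QT + QS,
  ∂PQS = QS − PS + PQ.
The 9×6 boundary matrix has rank 5 and Smith normal form diag(1,1,1,1,1).

From H_k ≅ ker(∂_k) / im(∂_{k+1}) we obtain:

  H_0: rank C_0 − rank ∂_1 = 5 − 4 = 1, and the invariant factors of ∂_1 are all 1, so H_0 ≅ Z.
  H_1: rank ker ∂_1 − rank ∂_2 = (9 − 4) − 5 = 0, and the invariant factors of ∂_2 are all 1, so H_1 ≅ 0.
  H_2: rank ker ∂_2 − rank ∂_3 = (6 − 5) − 0 = 1, and there is no ∂_3, so H_2 ≅ Z.

As a check, the Euler characteristic is 5 − 9 + 6 = 2, which agrees with 1 − 0 + 1 = 2.

H_0 ≅ Z,  H_1 = 0,  H_2 ≅ Z.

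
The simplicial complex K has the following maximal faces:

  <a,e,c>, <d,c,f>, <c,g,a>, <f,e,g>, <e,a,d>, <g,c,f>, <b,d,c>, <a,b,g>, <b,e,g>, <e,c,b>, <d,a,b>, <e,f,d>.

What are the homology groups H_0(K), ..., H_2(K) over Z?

H_0 ≅ Z,  H_1 ≅ Z/2,  H_2 = 0.

Order the vertices as a < b < c < d < e < f < g. Listing each simplex with vertices in this order, K has dimension 2 with simplices:

  0-simplices (7): a, b, c, d, e, f, g
  1-simplices (18): ab, ac, ad, ae, ag, bc, bd, be, bg, cd, ce, cf, cg, de, df, ef, eg, fg
  2-simplices (12): abd, abg, ace, acg, ade, bcd, bce, beg, cdf, cfg, def, efg

so the chain groups are C_0 ≅ Z^7, C_1 ≅ Z^18, C_2 ≅ Z^12.

The boundary map ∂_1: C_1 → C_0 is given by ∂[p,q] = [q] − [p]. For instance
  ∂ae = e − a.
This gives a 7×18 integer matrix of rank 6; reducing to Smith normal form yields diagonal entries (1,1,1,1,1,1).

The boundary map ∂_2: C_2 → C_1 maps a triangle to the signed sum of its edges. For instance
  ∂acg = cg − ag + ac,
  ∂efg = fg − eg + ef.
As a 18×12 matrix over Z this has rank 12, with invariant factors (1,1,1,1,1,1,1,1,1,1,1,2).

Now H_k = ker ∂_k / im ∂_{k+1}, so:

  H_0: rank C_0 − rank ∂_1 = 7 − 6 = 1, and the invariant factors of ∂_1 are all 1, so H_0 ≅ Z.
  H_1: rank ker ∂_1 − rank ∂_2 = (18 − 6) − 12 = 0, and ∂_2 has invariant factor 2 > 1, so H_1 ≅ Z/2.
  H_2: rank ker ∂_2 − rank ∂_3 = (12 − 12) − 0 = 0, and there is no ∂_3, so H_2 ≅ 0.

As a check, the Euler characteristic is 7 − 18 + 12 = 1, which agrees with 1 − 0 + 0 = 1.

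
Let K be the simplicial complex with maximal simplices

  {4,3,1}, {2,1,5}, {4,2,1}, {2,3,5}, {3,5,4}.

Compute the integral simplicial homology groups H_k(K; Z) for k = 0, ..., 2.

H_0 = Z,  H_1 = Z,  H_2 = 0.

We work with the vertex ordering 1 < 2 < 3 < 4 < 5. The simplices of K, each written with vertices in increasing order, are:

  0-simplices (5): [1], [2], [3], [4], [5]
  1-simplices (10): [1,2], [1,3], [1,4], [1,5], [2,3], [2,4], [2,5], [3,4], [3,5], [4,5]
  2-simplices (5): [1,2,4], [1,2,5], [1,3,4], [2,3,5], [3,4,5]

so the chain groups are C_0 ≅ Z^5, C_1 ≅ Z^10, C_2 ≅ Z^5.

Boundary ∂_1: C_1 → C_0 maps an edge to its endpoints' difference, ∂[p,q] = q − p. For instance
  ∂[3,5] = [5] − [3].
This gives a 5×10 integer matrix of rank 4; reducing to Smith normal form yields diagonal entries (1,1,1,1).

∂_2: C_2 → C_1 acts by ∂[p,q,r] = [q,r] − [p,r] + [p,q]. For instance
  ∂[2,3,5] = [3,5] − [2,5] + [2,3],
  ∂[1,3,4] = [3,4] − [1,4] + [1,3].
The 10×5 boundary matrix has rank 5 and Smith normal form diag(1,1,1,1,1).

Reading off H_k = ker ∂_k / im ∂_{k+1}:

  H_0: rank C_0 − rank ∂_1 = 5 − 4 = 1, and the invariant factors of ∂_1 are all 1, so H_0 ≅ Z.
  H_1: rank ker ∂_1 − rank ∂_2 = (10 − 4) − 5 = 1, and the invariant factors of ∂_2 are all 1, so H_1 ≅ Z.
  H_2: rank ker ∂_2 − rank ∂_3 = (5 − 5) − 0 = 0, and there is no ∂_3, so H_2 ≅ 0.

As a check, the Euler characteristic is 5 − 10 + 5 = 0, which agrees with 1 − 1 + 0 = 0.
(K is a triangulation of the Möbius band.)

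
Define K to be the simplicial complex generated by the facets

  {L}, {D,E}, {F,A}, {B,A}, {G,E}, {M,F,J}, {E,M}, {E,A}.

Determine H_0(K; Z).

H_0 = Z^2.

Order the vertices as A < B < D < E < F < G < J < L < M. Listing each simplex with vertices in this order, K has dimension 2 with simplices:

  0-simplices (9): A, B, D, E, F, G, J, L, M
  1-simplices (9): AB, AE, AF, DE, EG, EM, FJ, FM, JM
  2-simplices (1): FJM

giving chain groups C_0 ≅ Z^9, C_1 ≅ Z^9, C_2 ≅ Z^1.

The boundary map ∂_1: C_1 → C_0 maps an edge to its endpoints' difference, ∂[p,q] = q − p. For instance
  ∂FM = M − F.
This gives a 9×9 integer matrix of rank 7; reducing to Smith normal form yields diagonal entries (1,1,1,1,1,1,1).

Boundary ∂_2: C_2 → C_1 sends each 2-simplex [p,q,r] to [q,r] − [p,r] + [p,q]. For instance
  ∂FJM = JM − FM + FJ.
As a 9×1 matrix over Z this has rank 1, with invariant factors (1).

Computing H_k = (kernel of ∂_k) / (image of ∂_{k+1}):

  H_0: rank C_0 − rank ∂_1 = 9 − 7 = 2, and the invariant factors of ∂_1 are all 1, so H_0 ≅ Z^2.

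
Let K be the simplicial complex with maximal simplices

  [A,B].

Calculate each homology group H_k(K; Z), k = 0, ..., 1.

H_0 = Z,  H_1 = 0.

K has 2 vertices, 1 edge.
rank ∂_0 = 0, rank ∂_1 = 1 ⇒ b_0 = 2 − 0 − 1 = 1; all invariant factors of ∂_1 are 1 so no torsion. So H_0 = Z.
rank ∂_1 = 1, rank ∂_2 = 0 ⇒ b_1 = 1 − 1 − 0 = 0. So H_1 = 0.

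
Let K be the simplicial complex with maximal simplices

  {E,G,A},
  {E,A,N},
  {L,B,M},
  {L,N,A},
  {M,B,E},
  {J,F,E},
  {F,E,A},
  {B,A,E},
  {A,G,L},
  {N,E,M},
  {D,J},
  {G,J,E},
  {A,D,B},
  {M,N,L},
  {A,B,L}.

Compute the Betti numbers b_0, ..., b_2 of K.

b_0 = 1, b_1 = 1, b_2 = 1.

K has 10 vertices, 23 edges, 14 triangles.
rank ∂_0 = 0, rank ∂_1 = 9 ⇒ b_0 = 10 − 0 − 9 = 1; all invariant factors of ∂_1 are 1 so no torsion. So H_0 ≅ Z.
rank ∂_1 = 9, rank ∂_2 = 13 ⇒ b_1 = 23 − 9 − 13 = 1; all invariant factors of ∂_2 are 1 so no torsion. So H_1 ≅ Z.
rank ∂_2 = 13, rank ∂_3 = 0 ⇒ b_2 = 14 − 13 − 0 = 1. So H_2 ≅ Z.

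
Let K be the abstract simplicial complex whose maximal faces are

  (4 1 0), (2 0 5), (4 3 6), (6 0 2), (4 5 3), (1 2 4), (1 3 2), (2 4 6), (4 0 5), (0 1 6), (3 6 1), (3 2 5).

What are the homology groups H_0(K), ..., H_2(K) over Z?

H_0 = Z,  H_1 = Z/2,  H_2 = 0.

Take the total order 0 < 1 < 2 < 3 < 4 < 5 < 6 on the vertex set. Then K (dimension 2) consists of the simplices:

  0-simplices (7): [0], [1], [2], [3], [4], [5], [6]
  1-simplices (18): [0,1], [0,2], [0,4], [0,5], [0,6], [1,2], [1,3], [1,4], [1,6], [2,3], [2,4], [2,5], [2,6], [3,4], [3,5], [3,6], [4,5], [4,6]
  2-simplices (12): [0,1,4], [0,1,6], [0,2,5], [0,2,6], [0,4,5], [1,2,3], [1,2,4], [1,3,6], [2,3,5], [2,4,6], [3,4,5], [3,4,6]

so the chain groups are C_0 ≅ Z^7, C_1 ≅ Z^18, C_2 ≅ Z^12.

∂_1: C_1 → C_0 is given by ∂[p,q] = [q] − [p].
This gives a 7×18 integer matrix of rank 6; reducing to Smith normal form yields diagonal entries (1,1,1,1,1,1).

∂_2: C_2 → C_1 sends each 2-simplex [p,q,r] to [q,r] − [p,r] + [p,q]. For instance
  ∂[0,2,5] = [2,5] − [0,5] + [0,2],
  ∂[2,4,6] = [4,6] − [2,6] + [2,4].
As a 18×12 matrix over Z this has rank 12, with invariant factors (1,1,1,1,1,1,1,1,1,1,1,2).

Reading off H_k = ker ∂_k / im ∂_{k+1}:

  H_0: rank C_0 − rank ∂_1 = 7 − 6 = 1, and the invariant factors of ∂_1 are all 1, so H_0 = Z.
  H_1: rank ker ∂_1 − rank ∂_2 = (18 − 6) − 12 = 0, and ∂_2 has invariant factor 2 > 1, so H_1 = Z/2.
  H_2: rank ker ∂_2 − rank ∂_3 = (12 − 12) − 0 = 0, and there is no ∂_3, so H_2 = 0.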